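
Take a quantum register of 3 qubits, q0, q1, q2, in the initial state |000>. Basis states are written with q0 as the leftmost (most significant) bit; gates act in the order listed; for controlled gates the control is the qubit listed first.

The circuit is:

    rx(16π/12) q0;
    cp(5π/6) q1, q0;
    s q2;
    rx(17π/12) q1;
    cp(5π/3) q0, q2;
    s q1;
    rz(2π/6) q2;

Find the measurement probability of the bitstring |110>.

A full measurement returns |110> with probability -3*sqrt(2)/32 + 3*sqrt(6)/32 + 3/8.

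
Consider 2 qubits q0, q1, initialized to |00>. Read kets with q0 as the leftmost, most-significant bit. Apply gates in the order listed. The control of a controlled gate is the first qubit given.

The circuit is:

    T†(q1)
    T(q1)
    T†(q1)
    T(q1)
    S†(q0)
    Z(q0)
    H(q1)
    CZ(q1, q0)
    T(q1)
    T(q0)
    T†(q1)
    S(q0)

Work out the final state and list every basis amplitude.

The final amplitudes are sqrt(2)/2 on |00>, sqrt(2)/2 on |01>, 0 on |10>, 0 on |11>.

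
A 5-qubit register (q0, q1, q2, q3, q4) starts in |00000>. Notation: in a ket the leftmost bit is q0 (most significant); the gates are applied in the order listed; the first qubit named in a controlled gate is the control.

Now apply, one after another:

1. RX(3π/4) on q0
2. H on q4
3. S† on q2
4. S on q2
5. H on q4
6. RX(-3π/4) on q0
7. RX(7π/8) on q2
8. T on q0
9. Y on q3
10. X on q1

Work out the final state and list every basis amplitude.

The resulting statevector has amplitude I*sin(pi/16) on |01010>, sin(7*pi/16) on |01110>, and 0 on every other basis state. Key observation: steps 1-6 multiply out to the identity, so the circuit reduces to the remaining gates.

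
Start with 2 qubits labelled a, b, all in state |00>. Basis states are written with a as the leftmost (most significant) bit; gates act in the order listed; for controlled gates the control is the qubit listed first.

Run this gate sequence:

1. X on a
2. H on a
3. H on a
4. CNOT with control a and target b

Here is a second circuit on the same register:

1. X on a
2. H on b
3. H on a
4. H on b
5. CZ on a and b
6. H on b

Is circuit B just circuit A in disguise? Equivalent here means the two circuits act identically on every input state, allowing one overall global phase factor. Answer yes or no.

No, they are not equivalent — no single phase factor reconciles the two unitaries.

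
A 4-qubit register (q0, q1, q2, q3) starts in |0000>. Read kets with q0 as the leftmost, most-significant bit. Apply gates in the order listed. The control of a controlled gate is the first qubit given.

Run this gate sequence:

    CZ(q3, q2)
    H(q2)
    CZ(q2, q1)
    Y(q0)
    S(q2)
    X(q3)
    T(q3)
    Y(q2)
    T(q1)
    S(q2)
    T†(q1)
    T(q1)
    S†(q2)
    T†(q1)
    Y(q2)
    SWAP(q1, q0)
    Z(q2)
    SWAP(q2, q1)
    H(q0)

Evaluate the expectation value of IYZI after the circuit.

In the final state, IYZI has expectation 1.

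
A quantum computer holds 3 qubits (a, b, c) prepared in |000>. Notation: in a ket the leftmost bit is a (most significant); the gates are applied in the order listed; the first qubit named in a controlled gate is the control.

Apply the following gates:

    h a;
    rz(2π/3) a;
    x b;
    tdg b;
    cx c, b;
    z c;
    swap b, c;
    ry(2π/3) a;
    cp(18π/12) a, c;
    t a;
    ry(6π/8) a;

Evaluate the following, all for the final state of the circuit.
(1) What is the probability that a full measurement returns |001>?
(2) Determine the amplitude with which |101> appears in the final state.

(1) Outcome |001> occurs with probability -sqrt(3)/8 - sqrt(6)/16 + 7/16.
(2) The final state's coefficient on |101> equals -sqrt(2*sqrt(2) + 4)*exp(5*I*pi/12)/8 - sqrt(6*sqrt(2) + 12)*exp(I*pi/12)/8 - sqrt(12 - 6*sqrt(2))*exp(I*pi/6)/8 - sqrt(4 - 2*sqrt(2))*exp(5*I*pi/6)/8.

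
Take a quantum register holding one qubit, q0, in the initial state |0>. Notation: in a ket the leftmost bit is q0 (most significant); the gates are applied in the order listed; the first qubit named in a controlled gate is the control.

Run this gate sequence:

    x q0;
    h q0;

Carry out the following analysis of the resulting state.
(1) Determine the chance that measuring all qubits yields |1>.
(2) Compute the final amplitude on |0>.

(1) A full measurement returns |1> with probability 1/2.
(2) The amplitude on |0> is sqrt(2)/2.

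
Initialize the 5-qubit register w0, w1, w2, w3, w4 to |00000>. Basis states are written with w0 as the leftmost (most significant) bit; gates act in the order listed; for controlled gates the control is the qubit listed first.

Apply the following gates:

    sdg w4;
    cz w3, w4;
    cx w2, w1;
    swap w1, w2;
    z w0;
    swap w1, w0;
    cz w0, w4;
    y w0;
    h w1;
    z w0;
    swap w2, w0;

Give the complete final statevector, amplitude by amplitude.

The resulting statevector has amplitude -sqrt(2)*I/2 on |00100>, -sqrt(2)*I/2 on |01100>, and 0 on every other basis state.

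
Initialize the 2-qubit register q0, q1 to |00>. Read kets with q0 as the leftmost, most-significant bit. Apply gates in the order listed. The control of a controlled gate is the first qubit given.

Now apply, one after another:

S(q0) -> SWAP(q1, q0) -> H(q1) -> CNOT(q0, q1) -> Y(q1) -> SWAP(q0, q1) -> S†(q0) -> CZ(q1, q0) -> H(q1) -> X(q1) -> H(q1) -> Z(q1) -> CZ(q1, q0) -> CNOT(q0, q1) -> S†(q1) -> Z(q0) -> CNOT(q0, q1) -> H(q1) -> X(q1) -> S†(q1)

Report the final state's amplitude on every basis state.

The final amplitudes are -I/2 on |00>, -1/2 on |01>, I/2 on |10>, 1/2 on |11>. Key observation: gates 9-12 undo each other exactly, leaving only the rest of the circuit to track.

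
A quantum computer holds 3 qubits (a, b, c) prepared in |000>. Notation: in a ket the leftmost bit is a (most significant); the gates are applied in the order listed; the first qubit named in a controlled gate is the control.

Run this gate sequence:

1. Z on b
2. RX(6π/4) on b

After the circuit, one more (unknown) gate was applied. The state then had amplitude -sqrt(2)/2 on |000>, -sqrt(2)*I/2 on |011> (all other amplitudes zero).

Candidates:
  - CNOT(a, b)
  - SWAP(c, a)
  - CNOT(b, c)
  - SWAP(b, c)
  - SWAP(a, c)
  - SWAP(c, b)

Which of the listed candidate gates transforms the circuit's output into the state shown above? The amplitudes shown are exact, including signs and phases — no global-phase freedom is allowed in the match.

The applied gate was CNOT(b, c).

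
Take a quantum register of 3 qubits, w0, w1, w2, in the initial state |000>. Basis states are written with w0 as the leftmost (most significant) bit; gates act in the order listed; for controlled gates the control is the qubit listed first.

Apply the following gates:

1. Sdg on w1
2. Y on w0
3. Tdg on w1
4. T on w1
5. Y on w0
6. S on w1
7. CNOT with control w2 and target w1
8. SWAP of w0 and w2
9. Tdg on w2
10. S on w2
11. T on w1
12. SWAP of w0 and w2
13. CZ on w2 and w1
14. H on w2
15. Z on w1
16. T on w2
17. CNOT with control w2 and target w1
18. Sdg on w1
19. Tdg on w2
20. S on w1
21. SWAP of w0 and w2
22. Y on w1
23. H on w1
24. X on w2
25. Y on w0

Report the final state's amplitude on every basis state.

The resulting statevector has amplitude 0 on |000>, -1/2 on |001>, 0 on |010>, -1/2 on |011>, 0 on |100>, -1/2 on |101>, 0 on |110>, 1/2 on |111>. Key observation: gates 1-6 undo each other exactly, leaving only the rest of the circuit to track.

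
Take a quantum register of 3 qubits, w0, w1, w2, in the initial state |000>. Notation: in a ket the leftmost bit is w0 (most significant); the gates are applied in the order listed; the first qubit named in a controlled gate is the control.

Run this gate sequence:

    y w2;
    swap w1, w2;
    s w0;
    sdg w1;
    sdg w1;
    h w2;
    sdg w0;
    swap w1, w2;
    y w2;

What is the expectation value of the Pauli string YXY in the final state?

The expectation value of YXY is 0.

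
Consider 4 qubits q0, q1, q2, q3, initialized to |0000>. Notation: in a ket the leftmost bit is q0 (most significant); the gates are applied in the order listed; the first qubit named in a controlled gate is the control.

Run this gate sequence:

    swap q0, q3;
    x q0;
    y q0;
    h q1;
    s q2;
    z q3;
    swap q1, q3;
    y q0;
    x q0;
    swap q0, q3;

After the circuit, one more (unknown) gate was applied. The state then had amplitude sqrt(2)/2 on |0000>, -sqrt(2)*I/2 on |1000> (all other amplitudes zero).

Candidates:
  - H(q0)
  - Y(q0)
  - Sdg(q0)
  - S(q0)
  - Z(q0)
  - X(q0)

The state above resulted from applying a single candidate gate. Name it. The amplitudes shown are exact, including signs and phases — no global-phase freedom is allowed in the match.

The unique candidate consistent with the amplitudes is Sdg(q0).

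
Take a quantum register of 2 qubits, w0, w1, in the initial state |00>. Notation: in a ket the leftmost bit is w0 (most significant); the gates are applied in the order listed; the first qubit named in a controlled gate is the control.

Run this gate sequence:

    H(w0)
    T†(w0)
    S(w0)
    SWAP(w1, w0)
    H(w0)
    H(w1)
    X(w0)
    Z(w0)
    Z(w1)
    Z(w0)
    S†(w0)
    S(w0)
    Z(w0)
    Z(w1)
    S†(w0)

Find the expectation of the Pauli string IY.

The expectation value of IY is -sqrt(2)/2.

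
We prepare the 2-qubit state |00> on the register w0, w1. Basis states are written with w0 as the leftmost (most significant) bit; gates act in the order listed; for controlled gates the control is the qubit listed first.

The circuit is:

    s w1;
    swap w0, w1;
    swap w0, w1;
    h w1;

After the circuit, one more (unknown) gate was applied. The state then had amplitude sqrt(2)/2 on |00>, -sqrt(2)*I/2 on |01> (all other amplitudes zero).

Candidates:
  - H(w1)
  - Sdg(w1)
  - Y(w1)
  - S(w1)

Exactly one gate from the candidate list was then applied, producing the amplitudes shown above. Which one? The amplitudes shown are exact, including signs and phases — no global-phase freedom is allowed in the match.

It was Sdg(w1) that produced the state shown. Key observation: steps 2-3 multiply out to the identity, so the circuit reduces to the remaining gates.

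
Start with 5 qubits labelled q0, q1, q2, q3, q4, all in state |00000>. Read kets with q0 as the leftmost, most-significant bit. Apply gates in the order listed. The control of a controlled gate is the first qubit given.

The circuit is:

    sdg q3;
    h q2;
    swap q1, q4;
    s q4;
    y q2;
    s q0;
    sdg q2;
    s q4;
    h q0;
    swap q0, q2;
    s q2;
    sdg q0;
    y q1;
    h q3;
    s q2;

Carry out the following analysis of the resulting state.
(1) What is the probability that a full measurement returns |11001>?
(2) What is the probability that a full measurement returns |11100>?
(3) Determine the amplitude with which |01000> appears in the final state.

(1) Outcome |11001> occurs with probability 0.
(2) Outcome |11100> occurs with probability 1/8.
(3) The final state's coefficient on |01000> equals sqrt(2)/4.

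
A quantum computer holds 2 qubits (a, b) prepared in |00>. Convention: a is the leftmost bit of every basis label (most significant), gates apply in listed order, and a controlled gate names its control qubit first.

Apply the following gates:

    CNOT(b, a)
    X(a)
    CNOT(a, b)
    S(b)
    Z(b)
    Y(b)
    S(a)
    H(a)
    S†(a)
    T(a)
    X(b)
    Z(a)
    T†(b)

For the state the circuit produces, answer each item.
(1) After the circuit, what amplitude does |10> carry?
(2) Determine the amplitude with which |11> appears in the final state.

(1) The final state's coefficient on |10> equals 0.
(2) |11> carries amplitude -sqrt(2)/2 in the final state.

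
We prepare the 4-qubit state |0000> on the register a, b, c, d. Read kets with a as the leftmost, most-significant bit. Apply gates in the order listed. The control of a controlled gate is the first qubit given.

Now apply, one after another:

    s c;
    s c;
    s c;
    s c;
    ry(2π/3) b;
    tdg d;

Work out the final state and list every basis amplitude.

After the circuit, the state carries amplitude 1/2 on |0000>, sqrt(3)/2 on |0100>, and 0 on every other basis state. Key observation: gates 1-4 undo each other exactly, leaving only the rest of the circuit to track.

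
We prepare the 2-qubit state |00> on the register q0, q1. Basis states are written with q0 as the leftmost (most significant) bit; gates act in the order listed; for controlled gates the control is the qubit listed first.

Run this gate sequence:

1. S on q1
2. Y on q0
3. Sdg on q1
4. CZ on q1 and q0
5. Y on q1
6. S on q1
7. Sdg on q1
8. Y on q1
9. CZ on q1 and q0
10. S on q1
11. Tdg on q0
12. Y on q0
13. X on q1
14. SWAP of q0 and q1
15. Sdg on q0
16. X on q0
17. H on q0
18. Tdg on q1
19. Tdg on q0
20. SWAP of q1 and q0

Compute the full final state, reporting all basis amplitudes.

After the circuit, the state carries amplitude -sqrt(2)*exp(I*pi/4)/2 on |00>, -sqrt(2)/2 on |01>, 0 on |10>, 0 on |11>.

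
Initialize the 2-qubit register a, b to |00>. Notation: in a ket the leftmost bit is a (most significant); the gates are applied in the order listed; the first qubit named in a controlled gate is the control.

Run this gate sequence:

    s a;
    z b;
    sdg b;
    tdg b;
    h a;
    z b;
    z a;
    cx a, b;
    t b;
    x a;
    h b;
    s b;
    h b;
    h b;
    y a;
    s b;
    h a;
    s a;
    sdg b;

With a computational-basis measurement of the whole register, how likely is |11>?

The probability of measuring |11> is sqrt(2)/8 + 1/4.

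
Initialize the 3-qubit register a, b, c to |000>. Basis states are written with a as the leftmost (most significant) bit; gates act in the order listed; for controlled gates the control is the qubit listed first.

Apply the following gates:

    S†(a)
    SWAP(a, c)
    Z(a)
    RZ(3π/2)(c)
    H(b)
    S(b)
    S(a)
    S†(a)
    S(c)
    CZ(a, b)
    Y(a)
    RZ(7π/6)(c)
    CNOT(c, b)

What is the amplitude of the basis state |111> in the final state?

|111> carries amplitude 0 in the final state. Key observation: steps 7-8 multiply out to the identity, so the circuit reduces to the remaining gates.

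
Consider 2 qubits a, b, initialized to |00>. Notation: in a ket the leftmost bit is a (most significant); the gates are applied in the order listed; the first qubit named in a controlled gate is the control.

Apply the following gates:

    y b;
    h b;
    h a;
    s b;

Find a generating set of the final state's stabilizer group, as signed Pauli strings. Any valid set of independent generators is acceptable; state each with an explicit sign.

The final state is stabilized by the group generated by +XI, -IY; other independent generating sets are equally valid.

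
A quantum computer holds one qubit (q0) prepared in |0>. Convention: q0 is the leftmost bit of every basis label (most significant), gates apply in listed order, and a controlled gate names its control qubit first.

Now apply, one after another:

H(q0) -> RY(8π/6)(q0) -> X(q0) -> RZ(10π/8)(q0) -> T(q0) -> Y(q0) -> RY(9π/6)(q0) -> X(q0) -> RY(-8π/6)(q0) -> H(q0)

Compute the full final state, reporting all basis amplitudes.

The final amplitudes are (sqrt(6) + 3*sqrt(2) - sqrt(6)*I + sqrt(2)*I)*exp(3*I*pi/8)/8 on |0>, (sqrt(2) + sqrt(6) - sqrt(6)*I + 3*sqrt(2)*I)*exp(3*I*pi/8)/8 on |1>.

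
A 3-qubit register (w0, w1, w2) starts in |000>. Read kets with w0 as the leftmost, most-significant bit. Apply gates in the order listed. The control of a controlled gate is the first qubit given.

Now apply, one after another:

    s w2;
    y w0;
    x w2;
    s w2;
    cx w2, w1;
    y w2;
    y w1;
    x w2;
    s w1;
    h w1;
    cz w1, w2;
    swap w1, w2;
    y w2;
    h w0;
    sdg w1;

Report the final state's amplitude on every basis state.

After the circuit, the state carries amplitude 0 on |000>, 0 on |001>, 1/2 on |010>, 1/2 on |011>, 0 on |100>, 0 on |101>, -1/2 on |110>, -1/2 on |111>.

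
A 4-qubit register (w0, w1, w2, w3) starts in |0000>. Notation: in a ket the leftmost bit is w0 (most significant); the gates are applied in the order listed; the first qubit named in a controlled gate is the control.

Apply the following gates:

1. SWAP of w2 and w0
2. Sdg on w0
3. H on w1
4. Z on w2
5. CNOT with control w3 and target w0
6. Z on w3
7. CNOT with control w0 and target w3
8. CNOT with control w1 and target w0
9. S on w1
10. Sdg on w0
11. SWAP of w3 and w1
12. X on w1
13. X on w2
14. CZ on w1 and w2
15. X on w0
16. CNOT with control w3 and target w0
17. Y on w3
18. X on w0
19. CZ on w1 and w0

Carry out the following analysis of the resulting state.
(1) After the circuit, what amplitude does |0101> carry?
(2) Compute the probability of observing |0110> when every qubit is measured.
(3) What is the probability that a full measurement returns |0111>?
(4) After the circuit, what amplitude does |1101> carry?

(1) |0101> carries amplitude 0 in the final state.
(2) Outcome |0110> occurs with probability 1/2.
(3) Outcome |0111> occurs with probability 1/2.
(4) |1101> carries amplitude 0 in the final state.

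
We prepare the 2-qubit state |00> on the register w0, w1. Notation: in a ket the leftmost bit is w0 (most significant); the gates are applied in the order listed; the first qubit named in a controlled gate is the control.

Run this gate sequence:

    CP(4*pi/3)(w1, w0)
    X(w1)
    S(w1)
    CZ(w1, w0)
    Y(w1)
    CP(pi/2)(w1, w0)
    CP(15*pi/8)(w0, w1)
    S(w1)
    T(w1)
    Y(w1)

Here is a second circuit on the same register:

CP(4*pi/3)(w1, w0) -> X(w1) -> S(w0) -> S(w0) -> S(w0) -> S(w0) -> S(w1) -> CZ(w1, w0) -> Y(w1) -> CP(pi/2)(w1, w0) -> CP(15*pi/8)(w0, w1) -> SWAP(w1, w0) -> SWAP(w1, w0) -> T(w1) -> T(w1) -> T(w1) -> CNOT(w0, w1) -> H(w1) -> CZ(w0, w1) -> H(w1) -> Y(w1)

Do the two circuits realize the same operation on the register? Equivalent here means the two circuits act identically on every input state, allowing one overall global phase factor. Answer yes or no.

Yes, they are equivalent — the unitaries differ by at most a global phase.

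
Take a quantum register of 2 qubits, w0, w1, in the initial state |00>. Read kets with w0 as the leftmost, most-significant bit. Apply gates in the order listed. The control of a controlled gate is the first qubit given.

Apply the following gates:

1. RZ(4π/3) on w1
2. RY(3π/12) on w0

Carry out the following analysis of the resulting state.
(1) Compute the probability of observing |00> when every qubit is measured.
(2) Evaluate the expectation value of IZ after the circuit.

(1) Outcome |00> occurs with probability sqrt(2)/4 + 1/2.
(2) In the final state, IZ has expectation 1.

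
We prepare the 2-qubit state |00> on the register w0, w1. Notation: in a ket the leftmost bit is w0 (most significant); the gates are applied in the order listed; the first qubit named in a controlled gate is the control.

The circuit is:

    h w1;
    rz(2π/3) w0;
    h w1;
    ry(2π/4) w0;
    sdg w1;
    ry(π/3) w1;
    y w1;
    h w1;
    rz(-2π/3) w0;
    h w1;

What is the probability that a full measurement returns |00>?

The probability of measuring |00> is 1/8.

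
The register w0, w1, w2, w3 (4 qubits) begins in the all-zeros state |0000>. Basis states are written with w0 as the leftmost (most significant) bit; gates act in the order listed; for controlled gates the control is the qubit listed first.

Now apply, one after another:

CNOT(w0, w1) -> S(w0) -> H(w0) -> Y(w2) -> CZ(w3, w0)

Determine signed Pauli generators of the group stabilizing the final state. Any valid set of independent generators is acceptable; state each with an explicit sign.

One valid set of independent stabilizer generators is +XIII, +IZII, -IIZI, +IIIZ (any independent generating set of the same group is equally correct).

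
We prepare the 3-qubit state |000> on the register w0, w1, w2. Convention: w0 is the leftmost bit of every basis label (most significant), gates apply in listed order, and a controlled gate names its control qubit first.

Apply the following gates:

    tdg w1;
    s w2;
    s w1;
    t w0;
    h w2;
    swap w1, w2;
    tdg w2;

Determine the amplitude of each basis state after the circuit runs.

The resulting statevector has amplitude sqrt(2)/2 on |000>, sqrt(2)/2 on |010>, and 0 on every other basis state.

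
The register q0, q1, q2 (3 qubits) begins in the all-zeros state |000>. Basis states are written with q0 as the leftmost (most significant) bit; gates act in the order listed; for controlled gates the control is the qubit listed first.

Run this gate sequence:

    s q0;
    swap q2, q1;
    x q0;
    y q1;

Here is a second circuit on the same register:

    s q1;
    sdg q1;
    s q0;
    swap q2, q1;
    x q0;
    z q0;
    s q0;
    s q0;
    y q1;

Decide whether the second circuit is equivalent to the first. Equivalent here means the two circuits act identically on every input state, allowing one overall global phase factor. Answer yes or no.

Yes: on every input state the two circuits agree up to one overall phase factor.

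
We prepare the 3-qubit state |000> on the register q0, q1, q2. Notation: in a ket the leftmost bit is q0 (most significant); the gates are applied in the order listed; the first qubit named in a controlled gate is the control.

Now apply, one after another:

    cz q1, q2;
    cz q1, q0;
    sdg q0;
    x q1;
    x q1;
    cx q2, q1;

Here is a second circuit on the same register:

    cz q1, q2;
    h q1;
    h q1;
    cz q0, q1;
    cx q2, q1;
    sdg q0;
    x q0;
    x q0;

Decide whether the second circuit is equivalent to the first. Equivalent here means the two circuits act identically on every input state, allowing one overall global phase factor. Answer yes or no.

Yes: on every input state the two circuits agree up to one overall phase factor.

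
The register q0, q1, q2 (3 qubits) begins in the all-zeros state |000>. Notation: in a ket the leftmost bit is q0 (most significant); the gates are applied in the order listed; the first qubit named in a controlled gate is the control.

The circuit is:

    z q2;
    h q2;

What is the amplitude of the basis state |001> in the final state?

The amplitude on |001> is sqrt(2)/2.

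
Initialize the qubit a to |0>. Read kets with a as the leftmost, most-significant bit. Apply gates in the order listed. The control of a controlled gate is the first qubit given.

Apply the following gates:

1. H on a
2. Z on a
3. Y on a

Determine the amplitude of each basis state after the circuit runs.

After the circuit, the state carries amplitude sqrt(2)*I/2 on |0>, sqrt(2)*I/2 on |1>.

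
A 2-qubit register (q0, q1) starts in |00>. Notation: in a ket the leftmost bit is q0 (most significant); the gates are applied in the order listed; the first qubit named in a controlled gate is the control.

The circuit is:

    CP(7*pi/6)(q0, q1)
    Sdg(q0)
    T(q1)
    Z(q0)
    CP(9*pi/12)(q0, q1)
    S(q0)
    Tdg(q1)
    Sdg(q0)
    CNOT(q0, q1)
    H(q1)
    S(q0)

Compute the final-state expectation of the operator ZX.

The expectation value of ZX is 1.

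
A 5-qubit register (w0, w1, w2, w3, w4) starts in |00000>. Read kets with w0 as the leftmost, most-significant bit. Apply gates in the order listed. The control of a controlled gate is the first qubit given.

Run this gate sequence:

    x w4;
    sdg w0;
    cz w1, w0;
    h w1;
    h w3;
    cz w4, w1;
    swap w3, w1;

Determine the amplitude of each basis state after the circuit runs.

After the circuit, the state carries amplitude 1/2 on |00001>, -1/2 on |00011>, 1/2 on |01001>, -1/2 on |01011>, and 0 on every other basis state.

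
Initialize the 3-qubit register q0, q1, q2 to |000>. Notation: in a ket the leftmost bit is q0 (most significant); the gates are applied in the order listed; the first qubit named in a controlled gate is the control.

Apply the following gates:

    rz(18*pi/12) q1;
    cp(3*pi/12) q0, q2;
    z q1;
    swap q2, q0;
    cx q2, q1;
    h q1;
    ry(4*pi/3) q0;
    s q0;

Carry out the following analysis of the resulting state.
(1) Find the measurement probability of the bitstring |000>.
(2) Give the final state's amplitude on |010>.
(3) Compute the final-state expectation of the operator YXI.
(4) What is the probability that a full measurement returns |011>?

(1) Outcome |000> occurs with probability 1/8.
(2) The amplitude on |010> is sqrt(2)*exp(I*pi/4)/4.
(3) The observable YXI averages to -sqrt(3)/2.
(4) Outcome |011> occurs with probability 0.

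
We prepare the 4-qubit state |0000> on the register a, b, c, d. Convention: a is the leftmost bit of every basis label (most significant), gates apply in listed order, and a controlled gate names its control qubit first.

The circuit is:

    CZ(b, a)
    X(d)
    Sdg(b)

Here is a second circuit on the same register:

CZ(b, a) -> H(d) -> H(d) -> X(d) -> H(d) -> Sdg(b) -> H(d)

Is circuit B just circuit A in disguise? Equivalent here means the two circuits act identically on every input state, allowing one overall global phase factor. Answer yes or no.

Yes: on every input state the two circuits agree up to one overall phase factor.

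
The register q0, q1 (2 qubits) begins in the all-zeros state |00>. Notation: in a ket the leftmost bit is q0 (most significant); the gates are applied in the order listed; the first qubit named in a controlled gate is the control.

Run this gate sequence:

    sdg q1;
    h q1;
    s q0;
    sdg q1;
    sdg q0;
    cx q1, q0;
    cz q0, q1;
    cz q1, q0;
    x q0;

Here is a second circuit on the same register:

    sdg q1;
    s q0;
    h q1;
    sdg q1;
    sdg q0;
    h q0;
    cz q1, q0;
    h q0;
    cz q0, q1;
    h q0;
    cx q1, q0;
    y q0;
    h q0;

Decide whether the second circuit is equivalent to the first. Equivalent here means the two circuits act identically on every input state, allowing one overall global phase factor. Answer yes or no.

No — the two circuits implement different unitaries, even allowing a global phase.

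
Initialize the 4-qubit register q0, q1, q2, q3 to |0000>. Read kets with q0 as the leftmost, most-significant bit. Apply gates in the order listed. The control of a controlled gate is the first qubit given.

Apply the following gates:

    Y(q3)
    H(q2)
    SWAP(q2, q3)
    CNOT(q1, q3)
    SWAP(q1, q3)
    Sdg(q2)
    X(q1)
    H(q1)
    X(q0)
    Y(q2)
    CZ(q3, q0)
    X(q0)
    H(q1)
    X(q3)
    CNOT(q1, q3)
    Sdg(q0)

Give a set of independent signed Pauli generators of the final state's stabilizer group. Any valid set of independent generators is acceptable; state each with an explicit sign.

The final state is stabilized by the group generated by +IXIX, +ZIII, -IZIZ, +IIZI; other independent generating sets are equally valid.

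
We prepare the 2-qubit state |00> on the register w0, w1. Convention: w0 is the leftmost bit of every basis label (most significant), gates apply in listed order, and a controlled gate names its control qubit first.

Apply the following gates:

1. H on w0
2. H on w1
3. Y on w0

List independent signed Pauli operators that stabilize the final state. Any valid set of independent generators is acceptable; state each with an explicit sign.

The final state is stabilized by the group generated by -XI, +IX; other independent generating sets are equally valid.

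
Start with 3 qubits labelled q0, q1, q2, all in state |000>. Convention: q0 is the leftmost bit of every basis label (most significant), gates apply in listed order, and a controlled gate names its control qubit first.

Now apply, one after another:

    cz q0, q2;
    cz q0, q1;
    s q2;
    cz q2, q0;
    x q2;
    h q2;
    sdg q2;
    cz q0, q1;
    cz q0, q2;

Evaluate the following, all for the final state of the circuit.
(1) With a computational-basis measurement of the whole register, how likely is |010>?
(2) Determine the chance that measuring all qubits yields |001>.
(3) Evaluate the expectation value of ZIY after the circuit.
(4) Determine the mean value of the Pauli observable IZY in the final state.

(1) The probability of measuring |010> is 0.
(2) Outcome |001> occurs with probability 1/2.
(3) The expectation value of ZIY is 1.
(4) The expectation value of IZY is 1.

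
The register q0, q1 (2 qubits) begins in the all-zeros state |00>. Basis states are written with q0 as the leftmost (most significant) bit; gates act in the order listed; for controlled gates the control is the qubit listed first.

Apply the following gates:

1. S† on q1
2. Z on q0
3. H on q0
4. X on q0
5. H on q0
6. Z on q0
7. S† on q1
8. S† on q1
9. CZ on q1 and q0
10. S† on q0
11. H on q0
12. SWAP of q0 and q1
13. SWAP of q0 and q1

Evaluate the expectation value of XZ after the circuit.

In the final state, XZ has expectation 1.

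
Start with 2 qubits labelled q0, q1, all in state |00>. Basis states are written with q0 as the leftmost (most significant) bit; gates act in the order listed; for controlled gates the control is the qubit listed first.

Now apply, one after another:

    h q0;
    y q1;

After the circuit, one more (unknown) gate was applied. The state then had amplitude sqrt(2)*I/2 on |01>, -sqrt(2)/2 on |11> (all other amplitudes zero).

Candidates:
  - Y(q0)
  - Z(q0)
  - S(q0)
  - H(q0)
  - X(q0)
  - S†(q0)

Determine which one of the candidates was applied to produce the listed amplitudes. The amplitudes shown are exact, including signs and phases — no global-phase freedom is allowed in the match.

The unique candidate consistent with the amplitudes is S(q0).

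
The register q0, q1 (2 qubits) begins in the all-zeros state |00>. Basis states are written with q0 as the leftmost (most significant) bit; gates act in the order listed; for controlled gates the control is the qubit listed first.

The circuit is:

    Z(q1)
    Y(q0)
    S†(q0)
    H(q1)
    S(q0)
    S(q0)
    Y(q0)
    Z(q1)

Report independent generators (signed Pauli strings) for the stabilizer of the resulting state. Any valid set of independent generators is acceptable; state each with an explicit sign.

The stabilizer group can be generated by -IX, +ZI, among other valid generating sets.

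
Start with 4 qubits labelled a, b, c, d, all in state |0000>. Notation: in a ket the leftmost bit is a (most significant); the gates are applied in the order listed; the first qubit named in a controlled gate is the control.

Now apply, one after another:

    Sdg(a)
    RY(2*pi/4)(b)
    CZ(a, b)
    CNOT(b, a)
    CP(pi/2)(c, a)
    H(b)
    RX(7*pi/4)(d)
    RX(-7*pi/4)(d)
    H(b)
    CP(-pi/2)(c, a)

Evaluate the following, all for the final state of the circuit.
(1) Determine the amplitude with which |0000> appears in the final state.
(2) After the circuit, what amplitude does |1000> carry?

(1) |0000> carries amplitude sqrt(2)/2 in the final state.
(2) |1000> carries amplitude 0 in the final state.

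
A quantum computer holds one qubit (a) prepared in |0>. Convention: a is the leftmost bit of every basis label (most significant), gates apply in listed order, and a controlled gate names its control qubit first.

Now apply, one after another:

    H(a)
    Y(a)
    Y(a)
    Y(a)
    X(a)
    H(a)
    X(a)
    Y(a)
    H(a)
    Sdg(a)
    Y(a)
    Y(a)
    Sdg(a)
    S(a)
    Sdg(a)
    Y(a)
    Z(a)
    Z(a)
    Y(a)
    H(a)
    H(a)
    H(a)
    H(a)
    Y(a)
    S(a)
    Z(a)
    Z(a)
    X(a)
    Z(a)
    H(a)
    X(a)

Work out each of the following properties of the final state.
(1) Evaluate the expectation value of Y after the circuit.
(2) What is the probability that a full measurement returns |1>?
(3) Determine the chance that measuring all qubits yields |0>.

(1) The expectation value of Y is -1.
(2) The probability of measuring |1> is 1/2.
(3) The probability of measuring |0> is 1/2.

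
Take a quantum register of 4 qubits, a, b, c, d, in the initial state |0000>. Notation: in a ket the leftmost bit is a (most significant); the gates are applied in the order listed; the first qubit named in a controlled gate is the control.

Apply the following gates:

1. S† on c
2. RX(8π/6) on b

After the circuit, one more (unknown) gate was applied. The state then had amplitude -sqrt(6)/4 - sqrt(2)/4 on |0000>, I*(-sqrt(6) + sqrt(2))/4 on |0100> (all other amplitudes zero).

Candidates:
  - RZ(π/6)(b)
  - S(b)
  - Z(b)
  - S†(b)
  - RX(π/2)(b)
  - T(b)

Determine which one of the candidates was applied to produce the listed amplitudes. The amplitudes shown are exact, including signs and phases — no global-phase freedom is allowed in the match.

The unique candidate consistent with the amplitudes is RX(π/2)(b).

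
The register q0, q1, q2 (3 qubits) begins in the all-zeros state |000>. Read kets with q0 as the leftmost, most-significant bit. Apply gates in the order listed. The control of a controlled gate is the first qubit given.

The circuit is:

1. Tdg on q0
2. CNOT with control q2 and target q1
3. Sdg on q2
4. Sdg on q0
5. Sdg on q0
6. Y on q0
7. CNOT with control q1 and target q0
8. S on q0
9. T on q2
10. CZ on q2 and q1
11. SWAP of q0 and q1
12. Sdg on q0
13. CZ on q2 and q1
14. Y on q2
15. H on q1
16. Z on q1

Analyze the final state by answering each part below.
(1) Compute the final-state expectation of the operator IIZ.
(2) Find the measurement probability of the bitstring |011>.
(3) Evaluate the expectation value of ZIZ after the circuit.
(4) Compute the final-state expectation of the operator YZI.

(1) The observable IIZ averages to -1.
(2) Outcome |011> occurs with probability 1/2.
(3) The expectation value of ZIZ is -1.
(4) The expectation value of YZI is 0.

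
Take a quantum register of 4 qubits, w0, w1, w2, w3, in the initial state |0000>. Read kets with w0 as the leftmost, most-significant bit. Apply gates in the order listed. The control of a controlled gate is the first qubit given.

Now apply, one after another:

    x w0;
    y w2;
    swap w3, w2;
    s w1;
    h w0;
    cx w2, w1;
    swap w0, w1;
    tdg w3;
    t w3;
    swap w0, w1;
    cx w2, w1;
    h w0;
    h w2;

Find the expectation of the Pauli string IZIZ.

The expectation value of IZIZ is -1. Key observation: steps 5-12 multiply out to the identity, so the circuit reduces to the remaining gates.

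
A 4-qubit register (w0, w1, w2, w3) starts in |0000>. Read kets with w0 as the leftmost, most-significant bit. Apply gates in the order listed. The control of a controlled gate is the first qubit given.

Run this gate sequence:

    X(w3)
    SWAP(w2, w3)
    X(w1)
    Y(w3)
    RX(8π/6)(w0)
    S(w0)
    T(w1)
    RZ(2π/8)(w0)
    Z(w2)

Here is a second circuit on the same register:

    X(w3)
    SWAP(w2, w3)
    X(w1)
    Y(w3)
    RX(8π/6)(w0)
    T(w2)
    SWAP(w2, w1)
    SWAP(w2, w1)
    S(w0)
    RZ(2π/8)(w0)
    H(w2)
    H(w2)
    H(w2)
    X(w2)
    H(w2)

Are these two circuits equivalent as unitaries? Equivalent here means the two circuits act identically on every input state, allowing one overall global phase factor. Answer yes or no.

No, they are not equivalent — no single phase factor reconciles the two unitaries.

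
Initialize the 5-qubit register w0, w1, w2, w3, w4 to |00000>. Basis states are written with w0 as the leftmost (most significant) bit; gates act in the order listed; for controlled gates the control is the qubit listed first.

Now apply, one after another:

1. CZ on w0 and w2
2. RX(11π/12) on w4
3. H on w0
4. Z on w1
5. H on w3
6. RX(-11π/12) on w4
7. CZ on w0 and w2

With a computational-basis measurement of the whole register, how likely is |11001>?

A full measurement returns |11001> with probability 0.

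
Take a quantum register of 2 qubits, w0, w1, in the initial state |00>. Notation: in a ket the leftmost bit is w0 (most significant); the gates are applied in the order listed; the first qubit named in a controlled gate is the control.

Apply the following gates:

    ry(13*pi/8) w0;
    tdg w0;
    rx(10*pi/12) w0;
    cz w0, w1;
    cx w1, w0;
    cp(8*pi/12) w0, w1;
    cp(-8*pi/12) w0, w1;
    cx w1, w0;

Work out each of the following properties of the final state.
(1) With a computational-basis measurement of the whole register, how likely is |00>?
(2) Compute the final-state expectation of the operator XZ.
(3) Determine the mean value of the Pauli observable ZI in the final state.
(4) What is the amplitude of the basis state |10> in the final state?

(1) The probability of measuring |00> is -sqrt(6 - 3*sqrt(2))/8 + sqrt(2*sqrt(2) + 4)/16 + 1/2.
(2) The expectation value of XZ is -sqrt(2*sqrt(2) + 4)/4.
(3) In the final state, ZI has expectation -sqrt(6 - 3*sqrt(2))/4 + sqrt(2*sqrt(2) + 4)/8.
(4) The final state's coefficient on |10> equals sqrt(6)*exp(-I*pi/4)*sin(3*pi/16)/4 - sqrt(2)*exp(-I*pi/4)*sin(3*pi/16)/4 + sqrt(2)*I*cos(3*pi/16)/4 + sqrt(6)*I*cos(3*pi/16)/4.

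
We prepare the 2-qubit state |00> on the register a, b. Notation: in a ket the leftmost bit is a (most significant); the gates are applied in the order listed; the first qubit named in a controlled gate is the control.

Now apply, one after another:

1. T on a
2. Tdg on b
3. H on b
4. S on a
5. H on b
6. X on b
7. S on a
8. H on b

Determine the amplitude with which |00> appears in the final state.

The amplitude on |00> is sqrt(2)/2.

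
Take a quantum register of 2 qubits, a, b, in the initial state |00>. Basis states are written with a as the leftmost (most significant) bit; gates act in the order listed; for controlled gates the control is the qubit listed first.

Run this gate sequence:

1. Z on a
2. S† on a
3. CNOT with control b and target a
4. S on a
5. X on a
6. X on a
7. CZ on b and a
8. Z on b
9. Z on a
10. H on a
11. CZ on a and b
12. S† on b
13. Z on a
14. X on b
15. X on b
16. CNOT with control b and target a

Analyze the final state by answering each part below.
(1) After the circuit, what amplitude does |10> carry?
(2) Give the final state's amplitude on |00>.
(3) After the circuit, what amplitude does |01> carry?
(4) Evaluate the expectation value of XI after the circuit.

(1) The final state's coefficient on |10> equals -sqrt(2)/2. Key observation: the block from step 5 through step 6 cancels to the identity and can be dropped.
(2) |00> carries amplitude sqrt(2)/2 in the final state.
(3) The final state's coefficient on |01> equals 0.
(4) The observable XI averages to -1.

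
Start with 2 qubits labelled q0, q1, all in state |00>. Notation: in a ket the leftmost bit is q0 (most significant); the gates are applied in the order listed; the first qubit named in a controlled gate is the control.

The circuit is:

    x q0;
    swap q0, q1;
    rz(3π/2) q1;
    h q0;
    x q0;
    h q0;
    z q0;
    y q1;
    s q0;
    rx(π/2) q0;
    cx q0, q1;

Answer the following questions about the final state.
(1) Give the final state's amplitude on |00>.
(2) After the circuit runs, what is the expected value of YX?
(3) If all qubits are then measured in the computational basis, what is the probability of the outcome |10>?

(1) The final state's coefficient on |00> equals sqrt(2)*exp(I*pi/4)/2. Key observation: steps 4-7 multiply out to the identity, so the circuit reduces to the remaining gates.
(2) In the final state, YX has expectation -1.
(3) The probability of measuring |10> is 0.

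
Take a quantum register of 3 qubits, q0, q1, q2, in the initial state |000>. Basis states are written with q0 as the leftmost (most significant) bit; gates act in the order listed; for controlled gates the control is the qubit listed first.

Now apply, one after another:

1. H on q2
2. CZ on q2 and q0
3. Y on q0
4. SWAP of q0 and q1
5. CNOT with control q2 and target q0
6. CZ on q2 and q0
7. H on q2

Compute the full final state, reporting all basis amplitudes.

After the circuit, the state carries amplitude 0 on |000>, 0 on |001>, I/2 on |010>, I/2 on |011>, 0 on |100>, 0 on |101>, -I/2 on |110>, I/2 on |111>.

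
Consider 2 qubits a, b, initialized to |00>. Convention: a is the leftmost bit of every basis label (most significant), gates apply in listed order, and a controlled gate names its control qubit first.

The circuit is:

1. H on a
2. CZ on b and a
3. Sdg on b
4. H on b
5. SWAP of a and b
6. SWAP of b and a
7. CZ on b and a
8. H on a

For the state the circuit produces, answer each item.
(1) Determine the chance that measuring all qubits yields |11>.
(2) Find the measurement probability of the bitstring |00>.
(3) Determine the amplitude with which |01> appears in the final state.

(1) Outcome |11> occurs with probability 1/2.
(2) A full measurement returns |00> with probability 1/2.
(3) The final state's coefficient on |01> equals 0.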